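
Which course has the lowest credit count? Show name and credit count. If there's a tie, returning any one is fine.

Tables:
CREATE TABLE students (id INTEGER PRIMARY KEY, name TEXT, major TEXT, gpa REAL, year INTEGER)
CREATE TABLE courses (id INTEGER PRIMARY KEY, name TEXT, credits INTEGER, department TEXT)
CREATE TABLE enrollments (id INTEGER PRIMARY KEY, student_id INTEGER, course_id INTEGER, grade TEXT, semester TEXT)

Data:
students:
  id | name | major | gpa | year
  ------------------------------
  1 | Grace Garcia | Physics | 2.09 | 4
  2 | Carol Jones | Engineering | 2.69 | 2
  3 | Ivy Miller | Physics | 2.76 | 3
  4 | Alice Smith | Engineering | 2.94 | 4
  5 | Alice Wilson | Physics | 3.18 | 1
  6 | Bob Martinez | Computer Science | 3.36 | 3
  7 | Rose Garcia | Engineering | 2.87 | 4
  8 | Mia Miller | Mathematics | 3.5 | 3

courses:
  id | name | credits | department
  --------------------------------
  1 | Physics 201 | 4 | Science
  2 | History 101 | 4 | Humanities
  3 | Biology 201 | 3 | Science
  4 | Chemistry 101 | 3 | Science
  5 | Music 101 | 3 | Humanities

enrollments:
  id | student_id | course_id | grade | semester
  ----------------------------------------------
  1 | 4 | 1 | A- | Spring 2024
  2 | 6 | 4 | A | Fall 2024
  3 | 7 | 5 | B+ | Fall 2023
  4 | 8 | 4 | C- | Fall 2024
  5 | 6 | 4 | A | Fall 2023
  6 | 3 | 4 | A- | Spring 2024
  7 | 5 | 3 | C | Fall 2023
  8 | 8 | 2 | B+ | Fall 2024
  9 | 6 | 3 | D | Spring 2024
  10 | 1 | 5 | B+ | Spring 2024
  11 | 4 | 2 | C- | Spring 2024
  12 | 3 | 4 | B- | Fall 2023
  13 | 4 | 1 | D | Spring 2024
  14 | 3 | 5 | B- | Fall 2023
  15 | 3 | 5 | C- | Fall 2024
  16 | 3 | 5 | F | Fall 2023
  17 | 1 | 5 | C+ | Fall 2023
SELECT name, credits FROM courses ORDER BY credits ASC LIMIT 1

Execution result:
name | credits
Biology 201 | 3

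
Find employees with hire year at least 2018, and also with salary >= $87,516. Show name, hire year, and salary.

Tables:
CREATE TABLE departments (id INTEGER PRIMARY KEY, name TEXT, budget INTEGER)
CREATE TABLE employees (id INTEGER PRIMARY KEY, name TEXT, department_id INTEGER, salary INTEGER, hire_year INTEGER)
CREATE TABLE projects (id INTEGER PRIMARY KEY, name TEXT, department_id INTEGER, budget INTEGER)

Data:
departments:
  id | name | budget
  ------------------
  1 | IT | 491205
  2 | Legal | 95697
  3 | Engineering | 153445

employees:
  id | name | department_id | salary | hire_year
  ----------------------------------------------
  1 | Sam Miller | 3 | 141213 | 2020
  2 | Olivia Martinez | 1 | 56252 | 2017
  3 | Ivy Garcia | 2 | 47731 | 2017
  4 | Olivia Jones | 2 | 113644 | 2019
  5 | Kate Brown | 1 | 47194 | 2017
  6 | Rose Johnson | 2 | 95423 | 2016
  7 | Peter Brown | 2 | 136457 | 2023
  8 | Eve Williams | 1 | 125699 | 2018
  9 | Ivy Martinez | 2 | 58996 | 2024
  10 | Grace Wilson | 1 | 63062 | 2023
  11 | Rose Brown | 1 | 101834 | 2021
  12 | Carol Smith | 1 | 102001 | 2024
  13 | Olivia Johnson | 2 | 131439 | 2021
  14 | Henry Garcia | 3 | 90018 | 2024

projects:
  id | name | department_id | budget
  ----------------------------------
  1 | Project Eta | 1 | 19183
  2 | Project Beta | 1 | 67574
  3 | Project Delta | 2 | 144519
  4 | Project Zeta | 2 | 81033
SELECT name, hire_year, salary FROM employees WHERE hire_year >= 2018 AND salary >= 87516

Execution result:
name | hire_year | salary
Sam Miller | 2020 | 141213
Olivia Jones | 2019 | 113644
Peter Brown | 2023 | 136457
Eve Williams | 2018 | 125699
Rose Brown | 2021 | 101834
Carol Smith | 2024 | 102001
Olivia Johnson | 2021 | 131439
Henry Garcia | 2024 | 90018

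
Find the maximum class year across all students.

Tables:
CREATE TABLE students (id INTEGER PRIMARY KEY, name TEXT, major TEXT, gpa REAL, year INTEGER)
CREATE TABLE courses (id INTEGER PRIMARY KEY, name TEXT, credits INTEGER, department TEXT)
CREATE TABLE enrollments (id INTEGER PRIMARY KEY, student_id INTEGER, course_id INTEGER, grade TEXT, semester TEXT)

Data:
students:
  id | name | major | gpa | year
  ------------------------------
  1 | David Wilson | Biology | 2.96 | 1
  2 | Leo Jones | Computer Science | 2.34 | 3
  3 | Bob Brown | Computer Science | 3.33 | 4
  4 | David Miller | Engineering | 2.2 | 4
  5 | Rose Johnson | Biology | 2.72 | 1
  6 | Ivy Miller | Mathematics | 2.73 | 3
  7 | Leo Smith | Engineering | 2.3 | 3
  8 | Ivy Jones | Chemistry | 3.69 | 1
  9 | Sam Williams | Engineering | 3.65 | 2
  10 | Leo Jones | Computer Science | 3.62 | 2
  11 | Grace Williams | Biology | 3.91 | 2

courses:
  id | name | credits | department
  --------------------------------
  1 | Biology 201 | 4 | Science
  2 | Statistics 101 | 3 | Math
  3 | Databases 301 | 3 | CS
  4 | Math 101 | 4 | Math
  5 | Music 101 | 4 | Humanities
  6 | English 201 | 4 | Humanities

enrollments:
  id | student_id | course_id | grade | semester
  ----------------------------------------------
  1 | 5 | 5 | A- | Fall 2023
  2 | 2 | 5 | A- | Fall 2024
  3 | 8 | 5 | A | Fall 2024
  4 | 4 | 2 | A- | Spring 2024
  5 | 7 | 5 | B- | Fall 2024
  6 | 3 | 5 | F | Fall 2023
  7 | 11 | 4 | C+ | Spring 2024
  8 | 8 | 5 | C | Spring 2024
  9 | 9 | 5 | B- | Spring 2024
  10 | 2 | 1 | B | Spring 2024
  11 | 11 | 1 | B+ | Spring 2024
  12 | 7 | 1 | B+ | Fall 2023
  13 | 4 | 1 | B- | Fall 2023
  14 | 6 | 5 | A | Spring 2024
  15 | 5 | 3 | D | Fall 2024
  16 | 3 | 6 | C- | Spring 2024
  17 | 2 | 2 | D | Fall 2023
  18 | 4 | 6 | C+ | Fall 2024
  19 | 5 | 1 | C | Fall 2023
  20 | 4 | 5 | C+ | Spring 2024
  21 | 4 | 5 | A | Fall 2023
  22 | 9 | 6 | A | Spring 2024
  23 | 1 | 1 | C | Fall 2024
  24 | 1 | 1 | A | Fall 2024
SELECT MAX(year) FROM students

Execution result:
4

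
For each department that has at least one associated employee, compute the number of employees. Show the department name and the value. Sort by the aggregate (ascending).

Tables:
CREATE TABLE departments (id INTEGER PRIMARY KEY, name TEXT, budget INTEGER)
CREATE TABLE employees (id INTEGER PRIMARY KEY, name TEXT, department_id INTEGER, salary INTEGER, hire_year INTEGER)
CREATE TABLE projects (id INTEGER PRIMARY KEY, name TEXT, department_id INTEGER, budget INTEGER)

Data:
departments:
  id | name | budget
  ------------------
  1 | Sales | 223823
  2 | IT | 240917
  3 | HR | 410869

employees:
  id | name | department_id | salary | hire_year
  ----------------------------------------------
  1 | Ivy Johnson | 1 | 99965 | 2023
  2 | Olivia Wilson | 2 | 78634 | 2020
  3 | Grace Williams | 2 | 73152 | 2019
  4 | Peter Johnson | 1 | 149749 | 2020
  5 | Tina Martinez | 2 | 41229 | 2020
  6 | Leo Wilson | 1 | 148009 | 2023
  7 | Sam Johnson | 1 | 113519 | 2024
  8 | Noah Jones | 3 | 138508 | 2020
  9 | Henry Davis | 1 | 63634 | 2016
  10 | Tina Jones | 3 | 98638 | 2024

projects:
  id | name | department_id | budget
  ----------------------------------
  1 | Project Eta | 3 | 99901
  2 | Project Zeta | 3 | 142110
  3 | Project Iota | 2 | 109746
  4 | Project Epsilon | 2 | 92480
SELECT p.name, COUNT(*) AS n FROM employees c JOIN departments p ON c.department_id = p.id GROUP BY p.id, p.name ORDER BY n ASC

Execution result:
name | n
HR | 2
IT | 3
Sales | 5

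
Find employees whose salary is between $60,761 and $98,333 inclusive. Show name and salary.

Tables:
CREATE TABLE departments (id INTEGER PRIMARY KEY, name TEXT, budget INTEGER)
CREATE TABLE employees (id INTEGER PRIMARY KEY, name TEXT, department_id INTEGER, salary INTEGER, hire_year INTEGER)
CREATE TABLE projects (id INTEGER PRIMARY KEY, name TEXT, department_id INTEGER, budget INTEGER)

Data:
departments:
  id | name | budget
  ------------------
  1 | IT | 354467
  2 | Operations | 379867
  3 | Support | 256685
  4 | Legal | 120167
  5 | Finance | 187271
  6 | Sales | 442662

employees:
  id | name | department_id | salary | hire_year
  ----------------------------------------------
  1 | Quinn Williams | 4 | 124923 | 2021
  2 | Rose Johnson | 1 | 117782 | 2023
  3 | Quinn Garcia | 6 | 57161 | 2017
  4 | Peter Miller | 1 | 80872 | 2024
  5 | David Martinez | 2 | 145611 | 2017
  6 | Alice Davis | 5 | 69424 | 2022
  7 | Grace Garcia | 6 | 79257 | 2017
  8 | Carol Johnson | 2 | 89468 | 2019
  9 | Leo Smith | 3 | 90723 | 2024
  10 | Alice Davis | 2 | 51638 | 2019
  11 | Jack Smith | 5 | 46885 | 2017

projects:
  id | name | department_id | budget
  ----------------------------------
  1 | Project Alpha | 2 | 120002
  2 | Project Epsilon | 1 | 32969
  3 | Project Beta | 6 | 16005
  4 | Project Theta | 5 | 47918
SELECT name, salary FROM employees WHERE salary BETWEEN 60761 AND 98333

Execution result:
name | salary
Peter Miller | 80872
Alice Davis | 69424
Grace Garcia | 79257
Carol Johnson | 89468
Leo Smith | 90723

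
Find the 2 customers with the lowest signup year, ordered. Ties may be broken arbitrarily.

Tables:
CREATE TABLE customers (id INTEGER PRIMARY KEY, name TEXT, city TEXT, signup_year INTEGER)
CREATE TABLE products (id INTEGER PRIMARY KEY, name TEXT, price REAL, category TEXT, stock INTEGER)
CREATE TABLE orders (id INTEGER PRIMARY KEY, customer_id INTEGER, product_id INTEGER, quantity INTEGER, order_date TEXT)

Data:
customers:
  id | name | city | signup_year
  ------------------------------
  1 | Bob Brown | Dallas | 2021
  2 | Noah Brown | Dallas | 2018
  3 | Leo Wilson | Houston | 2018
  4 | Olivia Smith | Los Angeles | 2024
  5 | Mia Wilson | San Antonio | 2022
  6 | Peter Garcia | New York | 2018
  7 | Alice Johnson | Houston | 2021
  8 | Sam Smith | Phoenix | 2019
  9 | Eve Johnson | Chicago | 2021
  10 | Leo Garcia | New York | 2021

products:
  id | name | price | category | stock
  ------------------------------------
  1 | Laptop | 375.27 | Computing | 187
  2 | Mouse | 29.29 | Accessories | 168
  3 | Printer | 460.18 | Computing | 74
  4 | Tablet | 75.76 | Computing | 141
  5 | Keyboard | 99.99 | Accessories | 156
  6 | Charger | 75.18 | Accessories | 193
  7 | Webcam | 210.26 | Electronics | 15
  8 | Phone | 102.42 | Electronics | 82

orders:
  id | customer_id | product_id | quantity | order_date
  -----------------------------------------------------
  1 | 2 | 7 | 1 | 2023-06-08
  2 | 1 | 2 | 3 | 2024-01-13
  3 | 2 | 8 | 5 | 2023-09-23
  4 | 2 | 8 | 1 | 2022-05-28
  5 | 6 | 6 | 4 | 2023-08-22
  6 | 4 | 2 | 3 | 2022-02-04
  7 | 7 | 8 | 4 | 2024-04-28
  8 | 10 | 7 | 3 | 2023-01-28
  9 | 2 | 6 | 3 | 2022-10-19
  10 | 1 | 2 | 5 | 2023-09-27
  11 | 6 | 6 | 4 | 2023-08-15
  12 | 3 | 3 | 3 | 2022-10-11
SELECT name, signup_year FROM customers ORDER BY signup_year ASC LIMIT 2

Execution result:
name | signup_year
Noah Brown | 2018
Leo Wilson | 2018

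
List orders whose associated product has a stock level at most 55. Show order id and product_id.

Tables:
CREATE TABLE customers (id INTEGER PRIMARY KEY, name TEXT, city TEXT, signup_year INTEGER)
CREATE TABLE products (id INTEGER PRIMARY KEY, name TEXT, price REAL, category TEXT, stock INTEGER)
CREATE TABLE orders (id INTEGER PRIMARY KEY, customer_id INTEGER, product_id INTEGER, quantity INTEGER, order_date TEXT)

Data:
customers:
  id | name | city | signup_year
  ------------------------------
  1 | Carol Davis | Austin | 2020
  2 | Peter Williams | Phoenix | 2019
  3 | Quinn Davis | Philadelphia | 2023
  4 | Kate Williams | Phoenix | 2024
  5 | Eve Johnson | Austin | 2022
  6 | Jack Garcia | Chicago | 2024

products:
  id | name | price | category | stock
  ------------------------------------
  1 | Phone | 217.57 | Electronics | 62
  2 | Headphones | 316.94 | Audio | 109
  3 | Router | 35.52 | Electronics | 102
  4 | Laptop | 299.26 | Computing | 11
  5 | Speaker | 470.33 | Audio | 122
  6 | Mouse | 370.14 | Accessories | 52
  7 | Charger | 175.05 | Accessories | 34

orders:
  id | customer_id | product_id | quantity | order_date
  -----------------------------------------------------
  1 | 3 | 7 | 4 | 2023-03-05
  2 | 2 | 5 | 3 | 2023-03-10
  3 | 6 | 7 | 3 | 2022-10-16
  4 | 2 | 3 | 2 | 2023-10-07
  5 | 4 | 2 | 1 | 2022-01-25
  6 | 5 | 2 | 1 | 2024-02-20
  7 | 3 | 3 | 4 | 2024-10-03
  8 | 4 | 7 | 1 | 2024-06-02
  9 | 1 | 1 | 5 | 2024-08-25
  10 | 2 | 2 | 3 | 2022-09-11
SELECT id, product_id FROM orders WHERE product_id IN (SELECT id FROM products WHERE stock <= 55)

Execution result:
id | product_id
1 | 7
3 | 7
8 | 7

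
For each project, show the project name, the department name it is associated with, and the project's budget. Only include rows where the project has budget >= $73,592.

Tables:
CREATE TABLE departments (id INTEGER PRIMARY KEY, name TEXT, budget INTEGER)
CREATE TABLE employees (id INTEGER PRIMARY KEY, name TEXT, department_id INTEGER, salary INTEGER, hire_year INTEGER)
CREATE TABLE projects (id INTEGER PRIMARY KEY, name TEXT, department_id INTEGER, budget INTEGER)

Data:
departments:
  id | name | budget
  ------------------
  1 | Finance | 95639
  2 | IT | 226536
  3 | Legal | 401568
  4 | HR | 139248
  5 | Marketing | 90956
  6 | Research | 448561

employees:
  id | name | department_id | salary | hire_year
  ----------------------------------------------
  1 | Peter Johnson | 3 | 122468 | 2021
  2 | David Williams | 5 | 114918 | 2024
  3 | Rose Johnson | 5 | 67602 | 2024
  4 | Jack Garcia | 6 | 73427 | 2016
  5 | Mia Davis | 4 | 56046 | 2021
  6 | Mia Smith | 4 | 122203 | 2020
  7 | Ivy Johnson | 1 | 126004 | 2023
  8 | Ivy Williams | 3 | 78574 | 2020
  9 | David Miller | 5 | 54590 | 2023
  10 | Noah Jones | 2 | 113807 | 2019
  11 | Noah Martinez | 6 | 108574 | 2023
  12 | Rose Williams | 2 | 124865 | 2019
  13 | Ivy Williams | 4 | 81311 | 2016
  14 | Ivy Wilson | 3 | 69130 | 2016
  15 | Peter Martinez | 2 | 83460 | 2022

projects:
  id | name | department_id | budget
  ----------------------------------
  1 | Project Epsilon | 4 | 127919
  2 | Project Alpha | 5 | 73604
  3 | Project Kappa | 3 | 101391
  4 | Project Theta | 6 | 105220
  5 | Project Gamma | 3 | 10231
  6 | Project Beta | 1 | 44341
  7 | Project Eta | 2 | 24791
SELECT c.name, p.name AS department, c.budget FROM projects c JOIN departments p ON c.department_id = p.id WHERE c.budget >= 73592

Execution result:
name | department | budget
Project Epsilon | HR | 127919
Project Alpha | Marketing | 73604
Project Kappa | Legal | 101391
Project Theta | Research | 105220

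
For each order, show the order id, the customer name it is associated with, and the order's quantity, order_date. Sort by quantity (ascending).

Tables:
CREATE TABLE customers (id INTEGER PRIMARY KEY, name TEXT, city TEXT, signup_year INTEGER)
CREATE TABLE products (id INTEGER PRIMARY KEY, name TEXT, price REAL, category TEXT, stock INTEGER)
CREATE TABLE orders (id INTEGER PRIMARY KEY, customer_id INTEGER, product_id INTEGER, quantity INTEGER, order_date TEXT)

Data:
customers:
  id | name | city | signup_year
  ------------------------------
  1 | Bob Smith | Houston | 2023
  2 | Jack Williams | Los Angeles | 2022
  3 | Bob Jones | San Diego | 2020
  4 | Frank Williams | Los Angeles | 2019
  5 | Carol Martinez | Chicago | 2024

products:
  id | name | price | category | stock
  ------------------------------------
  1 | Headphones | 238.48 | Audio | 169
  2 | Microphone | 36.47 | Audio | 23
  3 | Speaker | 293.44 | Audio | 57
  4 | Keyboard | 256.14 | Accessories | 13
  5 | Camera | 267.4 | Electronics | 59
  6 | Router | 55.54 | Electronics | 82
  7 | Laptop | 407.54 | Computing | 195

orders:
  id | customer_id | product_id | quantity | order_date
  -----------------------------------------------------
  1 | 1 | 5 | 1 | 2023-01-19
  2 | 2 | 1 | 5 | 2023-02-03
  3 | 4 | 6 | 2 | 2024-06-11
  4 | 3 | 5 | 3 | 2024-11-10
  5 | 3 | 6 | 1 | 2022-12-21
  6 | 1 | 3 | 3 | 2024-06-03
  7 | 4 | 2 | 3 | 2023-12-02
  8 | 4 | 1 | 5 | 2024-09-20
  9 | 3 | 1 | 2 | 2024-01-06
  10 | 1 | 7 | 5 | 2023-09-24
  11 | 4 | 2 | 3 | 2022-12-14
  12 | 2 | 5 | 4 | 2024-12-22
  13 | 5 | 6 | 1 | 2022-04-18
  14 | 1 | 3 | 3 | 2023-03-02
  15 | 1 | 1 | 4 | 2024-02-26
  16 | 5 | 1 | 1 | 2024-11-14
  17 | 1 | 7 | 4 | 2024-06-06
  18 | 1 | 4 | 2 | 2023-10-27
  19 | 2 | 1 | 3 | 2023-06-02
SELECT c.id, p.name AS customer, c.quantity, c.order_date FROM orders c JOIN customers p ON c.customer_id = p.id ORDER BY c.quantity ASC

Execution result:
id | customer | quantity | order_date
1 | Bob Smith | 1 | 2023-01-19
5 | Bob Jones | 1 | 2022-12-21
13 | Carol Martinez | 1 | 2022-04-18
16 | Carol Martinez | 1 | 2024-11-14
3 | Frank Williams | 2 | 2024-06-11
9 | Bob Jones | 2 | 2024-01-06
18 | Bob Smith | 2 | 2023-10-27
4 | Bob Jones | 3 | 2024-11-10
6 | Bob Smith | 3 | 2024-06-03
7 | Frank Williams | 3 | 2023-12-02
11 | Frank Williams | 3 | 2022-12-14
14 | Bob Smith | 3 | 2023-03-02
19 | Jack Williams | 3 | 2023-06-02
12 | Jack Williams | 4 | 2024-12-22
15 | Bob Smith | 4 | 2024-02-26
17 | Bob Smith | 4 | 2024-06-06
2 | Jack Williams | 5 | 2023-02-03
8 | Frank Williams | 5 | 2024-09-20
10 | Bob Smith | 5 | 2023-09-24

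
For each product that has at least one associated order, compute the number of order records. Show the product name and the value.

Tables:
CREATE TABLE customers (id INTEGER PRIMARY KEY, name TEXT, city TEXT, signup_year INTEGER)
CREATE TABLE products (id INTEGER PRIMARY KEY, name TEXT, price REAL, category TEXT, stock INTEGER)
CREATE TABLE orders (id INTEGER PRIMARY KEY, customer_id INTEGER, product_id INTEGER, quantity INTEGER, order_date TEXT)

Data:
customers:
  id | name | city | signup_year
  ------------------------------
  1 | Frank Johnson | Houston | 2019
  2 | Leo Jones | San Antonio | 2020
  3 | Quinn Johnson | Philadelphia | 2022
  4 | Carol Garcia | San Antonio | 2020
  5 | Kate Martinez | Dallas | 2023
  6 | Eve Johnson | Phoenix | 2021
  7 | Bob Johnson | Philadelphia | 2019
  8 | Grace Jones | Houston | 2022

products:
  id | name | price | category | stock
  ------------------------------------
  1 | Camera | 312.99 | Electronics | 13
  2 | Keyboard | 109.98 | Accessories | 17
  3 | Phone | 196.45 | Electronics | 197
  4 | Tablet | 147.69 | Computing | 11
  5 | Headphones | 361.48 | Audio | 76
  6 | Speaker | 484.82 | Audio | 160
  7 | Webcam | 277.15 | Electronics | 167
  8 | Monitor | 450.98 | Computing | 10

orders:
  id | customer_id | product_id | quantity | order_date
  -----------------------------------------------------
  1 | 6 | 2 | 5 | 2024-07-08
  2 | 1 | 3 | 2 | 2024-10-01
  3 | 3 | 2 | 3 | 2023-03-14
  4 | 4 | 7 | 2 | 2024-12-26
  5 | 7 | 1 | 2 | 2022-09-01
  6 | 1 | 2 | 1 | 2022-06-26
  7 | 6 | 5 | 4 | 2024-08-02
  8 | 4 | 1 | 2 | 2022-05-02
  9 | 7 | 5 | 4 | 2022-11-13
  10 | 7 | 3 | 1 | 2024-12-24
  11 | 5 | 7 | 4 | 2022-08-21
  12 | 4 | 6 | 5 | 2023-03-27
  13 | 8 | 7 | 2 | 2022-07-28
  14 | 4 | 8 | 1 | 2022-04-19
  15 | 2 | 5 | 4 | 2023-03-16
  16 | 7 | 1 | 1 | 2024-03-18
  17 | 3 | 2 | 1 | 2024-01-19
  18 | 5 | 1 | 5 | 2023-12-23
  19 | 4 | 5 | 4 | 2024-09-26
SELECT p.name, COUNT(*) AS n FROM orders c JOIN products p ON c.product_id = p.id GROUP BY p.id, p.name

Execution result:
name | n
Camera | 4
Keyboard | 4
Phone | 2
Headphones | 4
Speaker | 1
Webcam | 3
Monitor | 1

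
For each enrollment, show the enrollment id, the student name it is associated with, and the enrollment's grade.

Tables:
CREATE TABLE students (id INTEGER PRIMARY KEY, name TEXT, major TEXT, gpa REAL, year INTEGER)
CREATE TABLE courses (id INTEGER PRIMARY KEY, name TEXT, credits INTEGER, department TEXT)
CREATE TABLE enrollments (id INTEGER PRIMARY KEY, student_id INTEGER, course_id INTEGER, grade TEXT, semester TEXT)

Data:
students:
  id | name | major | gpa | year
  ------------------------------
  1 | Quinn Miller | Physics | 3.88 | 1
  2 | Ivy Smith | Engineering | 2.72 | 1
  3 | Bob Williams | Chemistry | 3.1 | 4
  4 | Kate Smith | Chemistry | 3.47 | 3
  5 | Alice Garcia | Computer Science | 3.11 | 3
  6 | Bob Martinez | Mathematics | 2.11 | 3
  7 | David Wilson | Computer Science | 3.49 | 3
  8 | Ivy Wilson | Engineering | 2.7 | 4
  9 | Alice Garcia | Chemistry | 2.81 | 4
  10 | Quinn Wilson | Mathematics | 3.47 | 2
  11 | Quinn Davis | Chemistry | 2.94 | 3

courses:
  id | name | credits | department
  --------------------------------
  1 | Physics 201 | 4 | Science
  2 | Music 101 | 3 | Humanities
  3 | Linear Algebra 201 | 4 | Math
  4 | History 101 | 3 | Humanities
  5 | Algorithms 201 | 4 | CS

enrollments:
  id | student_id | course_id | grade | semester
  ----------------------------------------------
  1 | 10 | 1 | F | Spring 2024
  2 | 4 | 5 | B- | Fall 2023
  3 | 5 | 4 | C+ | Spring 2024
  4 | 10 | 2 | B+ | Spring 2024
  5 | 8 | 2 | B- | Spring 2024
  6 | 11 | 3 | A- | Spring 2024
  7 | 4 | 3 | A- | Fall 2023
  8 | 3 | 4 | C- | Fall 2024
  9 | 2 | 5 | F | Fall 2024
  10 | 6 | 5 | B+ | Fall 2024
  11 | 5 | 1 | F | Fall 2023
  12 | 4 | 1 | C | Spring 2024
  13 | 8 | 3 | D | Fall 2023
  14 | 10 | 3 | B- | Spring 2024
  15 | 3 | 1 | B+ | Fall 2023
SELECT c.id, p.name AS student, c.grade FROM enrollments c JOIN students p ON c.student_id = p.id

Execution result:
id | student | grade
1 | Quinn Wilson | F
2 | Kate Smith | B-
3 | Alice Garcia | C+
4 | Quinn Wilson | B+
5 | Ivy Wilson | B-
6 | Quinn Davis | A-
7 | Kate Smith | A-
8 | Bob Williams | C-
9 | Ivy Smith | F
10 | Bob Martinez | B+
11 | Alice Garcia | F
12 | Kate Smith | C
13 | Ivy Wilson | D
14 | Quinn Wilson | B-
15 | Bob Williams | B+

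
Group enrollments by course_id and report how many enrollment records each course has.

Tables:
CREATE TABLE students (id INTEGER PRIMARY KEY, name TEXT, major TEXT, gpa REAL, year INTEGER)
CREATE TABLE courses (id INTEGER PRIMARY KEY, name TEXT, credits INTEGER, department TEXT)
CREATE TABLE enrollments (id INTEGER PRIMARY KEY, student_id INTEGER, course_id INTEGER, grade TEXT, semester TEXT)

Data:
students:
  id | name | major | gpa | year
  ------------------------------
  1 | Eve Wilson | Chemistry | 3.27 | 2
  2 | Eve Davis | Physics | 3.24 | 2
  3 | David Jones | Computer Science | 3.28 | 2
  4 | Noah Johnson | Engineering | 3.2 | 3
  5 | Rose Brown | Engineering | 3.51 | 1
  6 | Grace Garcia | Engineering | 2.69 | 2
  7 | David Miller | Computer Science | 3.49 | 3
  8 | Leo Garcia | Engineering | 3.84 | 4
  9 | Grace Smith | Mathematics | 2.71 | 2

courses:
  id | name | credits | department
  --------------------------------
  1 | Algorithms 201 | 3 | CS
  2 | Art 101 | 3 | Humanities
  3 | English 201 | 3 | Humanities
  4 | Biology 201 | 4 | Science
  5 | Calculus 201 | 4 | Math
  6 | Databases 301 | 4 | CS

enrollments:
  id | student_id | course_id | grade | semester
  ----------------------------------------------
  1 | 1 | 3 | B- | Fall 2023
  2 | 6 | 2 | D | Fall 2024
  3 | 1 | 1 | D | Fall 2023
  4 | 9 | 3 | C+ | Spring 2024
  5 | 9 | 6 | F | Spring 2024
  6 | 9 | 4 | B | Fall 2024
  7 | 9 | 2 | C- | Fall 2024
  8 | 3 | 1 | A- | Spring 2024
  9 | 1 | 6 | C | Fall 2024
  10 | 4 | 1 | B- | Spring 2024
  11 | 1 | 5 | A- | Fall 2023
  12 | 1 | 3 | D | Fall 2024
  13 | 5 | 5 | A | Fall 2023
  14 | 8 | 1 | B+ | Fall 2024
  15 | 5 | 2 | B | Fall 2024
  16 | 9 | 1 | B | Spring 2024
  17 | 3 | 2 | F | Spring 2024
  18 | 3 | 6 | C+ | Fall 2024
SELECT course_id, COUNT(*) AS enrollment_count FROM enrollments GROUP BY course_id

Execution result:
course_id | enrollment_count
1 | 5
2 | 4
3 | 3
4 | 1
5 | 2
6 | 3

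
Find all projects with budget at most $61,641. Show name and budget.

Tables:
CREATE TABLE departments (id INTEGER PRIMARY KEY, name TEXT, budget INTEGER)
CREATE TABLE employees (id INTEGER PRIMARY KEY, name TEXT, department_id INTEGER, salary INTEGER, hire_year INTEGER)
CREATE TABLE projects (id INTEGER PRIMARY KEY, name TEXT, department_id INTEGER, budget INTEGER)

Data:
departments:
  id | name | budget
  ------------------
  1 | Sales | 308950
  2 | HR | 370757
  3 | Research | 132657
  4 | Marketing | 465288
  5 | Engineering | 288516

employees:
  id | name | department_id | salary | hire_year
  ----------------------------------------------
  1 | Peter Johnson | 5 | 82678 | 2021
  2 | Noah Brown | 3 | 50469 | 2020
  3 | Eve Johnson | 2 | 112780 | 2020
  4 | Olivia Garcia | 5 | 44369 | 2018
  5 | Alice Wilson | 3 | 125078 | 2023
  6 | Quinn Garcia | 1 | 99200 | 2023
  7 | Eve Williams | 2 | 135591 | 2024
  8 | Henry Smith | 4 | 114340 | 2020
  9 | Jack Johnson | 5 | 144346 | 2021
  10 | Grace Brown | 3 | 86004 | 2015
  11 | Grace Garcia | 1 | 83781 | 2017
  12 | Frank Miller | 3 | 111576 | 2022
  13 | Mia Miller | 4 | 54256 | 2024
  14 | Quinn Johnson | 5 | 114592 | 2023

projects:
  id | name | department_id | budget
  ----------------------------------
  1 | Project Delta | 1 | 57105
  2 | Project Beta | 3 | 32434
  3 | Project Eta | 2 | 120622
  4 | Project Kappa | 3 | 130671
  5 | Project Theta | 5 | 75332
SELECT name, budget FROM projects WHERE budget <= 61641

Execution result:
name | budget
Project Delta | 57105
Project Beta | 32434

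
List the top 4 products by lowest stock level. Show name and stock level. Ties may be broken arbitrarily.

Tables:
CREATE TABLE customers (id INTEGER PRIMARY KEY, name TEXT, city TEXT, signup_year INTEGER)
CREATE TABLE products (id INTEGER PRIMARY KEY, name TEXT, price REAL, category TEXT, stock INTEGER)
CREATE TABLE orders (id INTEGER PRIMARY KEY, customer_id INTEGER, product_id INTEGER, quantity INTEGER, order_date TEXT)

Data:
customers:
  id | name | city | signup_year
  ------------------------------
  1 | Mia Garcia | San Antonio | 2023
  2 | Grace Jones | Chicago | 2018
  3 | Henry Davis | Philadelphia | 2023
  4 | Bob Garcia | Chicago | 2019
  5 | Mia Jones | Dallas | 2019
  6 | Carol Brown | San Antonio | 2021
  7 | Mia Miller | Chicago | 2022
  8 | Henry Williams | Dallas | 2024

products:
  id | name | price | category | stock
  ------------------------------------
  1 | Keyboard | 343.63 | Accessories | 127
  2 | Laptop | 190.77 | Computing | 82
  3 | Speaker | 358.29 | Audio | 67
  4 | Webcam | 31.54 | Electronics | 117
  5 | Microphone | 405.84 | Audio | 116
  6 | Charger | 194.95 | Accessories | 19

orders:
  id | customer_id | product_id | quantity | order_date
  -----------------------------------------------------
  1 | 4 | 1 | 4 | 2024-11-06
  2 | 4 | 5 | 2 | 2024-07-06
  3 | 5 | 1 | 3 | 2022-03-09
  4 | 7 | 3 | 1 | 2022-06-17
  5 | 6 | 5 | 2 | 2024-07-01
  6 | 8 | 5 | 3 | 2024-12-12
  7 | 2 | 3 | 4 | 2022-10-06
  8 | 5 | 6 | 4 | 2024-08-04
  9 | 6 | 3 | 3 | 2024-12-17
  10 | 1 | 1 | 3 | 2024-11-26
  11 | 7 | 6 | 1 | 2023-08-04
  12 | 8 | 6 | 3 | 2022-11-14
SELECT name, stock FROM products ORDER BY stock ASC LIMIT 4

Execution result:
name | stock
Charger | 19
Speaker | 67
Laptop | 82
Microphone | 116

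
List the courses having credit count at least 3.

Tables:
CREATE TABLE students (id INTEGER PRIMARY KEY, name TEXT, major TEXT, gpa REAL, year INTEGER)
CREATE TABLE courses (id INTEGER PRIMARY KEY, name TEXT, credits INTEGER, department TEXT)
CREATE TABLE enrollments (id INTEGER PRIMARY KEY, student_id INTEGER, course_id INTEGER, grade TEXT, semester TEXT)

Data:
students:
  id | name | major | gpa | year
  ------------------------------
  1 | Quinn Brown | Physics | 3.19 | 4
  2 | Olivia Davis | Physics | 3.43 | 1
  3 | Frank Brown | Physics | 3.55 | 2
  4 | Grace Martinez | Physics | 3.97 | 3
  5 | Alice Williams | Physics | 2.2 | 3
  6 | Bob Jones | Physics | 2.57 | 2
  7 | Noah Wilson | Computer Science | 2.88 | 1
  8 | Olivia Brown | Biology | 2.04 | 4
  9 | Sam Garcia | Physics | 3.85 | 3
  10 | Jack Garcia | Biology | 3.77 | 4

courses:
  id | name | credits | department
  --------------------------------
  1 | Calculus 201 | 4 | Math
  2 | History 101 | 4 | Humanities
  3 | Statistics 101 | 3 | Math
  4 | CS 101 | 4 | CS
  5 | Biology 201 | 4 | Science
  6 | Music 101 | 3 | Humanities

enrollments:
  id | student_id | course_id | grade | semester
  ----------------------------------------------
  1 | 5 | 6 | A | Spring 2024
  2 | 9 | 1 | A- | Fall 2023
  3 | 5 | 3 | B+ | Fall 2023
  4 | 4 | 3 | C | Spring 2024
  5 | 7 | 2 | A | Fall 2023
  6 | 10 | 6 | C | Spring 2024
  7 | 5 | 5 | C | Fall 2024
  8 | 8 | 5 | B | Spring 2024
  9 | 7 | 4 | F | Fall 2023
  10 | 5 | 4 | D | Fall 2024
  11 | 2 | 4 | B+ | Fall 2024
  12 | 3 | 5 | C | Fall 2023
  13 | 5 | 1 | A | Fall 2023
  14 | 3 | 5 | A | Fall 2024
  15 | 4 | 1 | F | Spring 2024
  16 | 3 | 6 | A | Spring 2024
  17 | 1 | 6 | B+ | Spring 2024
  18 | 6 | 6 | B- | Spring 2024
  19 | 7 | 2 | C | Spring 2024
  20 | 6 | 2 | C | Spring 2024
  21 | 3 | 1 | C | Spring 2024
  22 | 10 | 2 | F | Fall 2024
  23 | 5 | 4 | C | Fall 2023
SELECT name, credits FROM courses WHERE credits >= 3

Execution result:
name | credits
Calculus 201 | 4
History 101 | 4
Statistics 101 | 3
CS 101 | 4
Biology 201 | 4
Music 101 | 3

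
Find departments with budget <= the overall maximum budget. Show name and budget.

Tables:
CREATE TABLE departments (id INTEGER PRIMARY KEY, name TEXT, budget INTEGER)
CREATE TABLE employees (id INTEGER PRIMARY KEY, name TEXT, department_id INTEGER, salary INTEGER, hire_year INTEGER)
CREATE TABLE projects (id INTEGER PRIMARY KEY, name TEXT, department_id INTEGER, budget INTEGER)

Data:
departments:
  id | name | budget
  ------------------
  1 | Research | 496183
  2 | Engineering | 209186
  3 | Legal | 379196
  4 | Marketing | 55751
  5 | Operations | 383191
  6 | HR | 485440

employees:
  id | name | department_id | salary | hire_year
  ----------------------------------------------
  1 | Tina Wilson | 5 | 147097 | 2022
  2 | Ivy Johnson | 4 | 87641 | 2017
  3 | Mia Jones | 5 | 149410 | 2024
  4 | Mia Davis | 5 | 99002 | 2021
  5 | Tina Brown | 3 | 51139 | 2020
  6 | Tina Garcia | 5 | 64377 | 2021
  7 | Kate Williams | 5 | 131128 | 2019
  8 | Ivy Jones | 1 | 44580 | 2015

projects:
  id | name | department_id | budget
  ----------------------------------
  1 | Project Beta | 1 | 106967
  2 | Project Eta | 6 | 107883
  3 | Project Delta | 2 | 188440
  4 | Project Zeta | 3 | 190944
SELECT name, budget FROM departments WHERE budget <= (SELECT MAX(budget) FROM departments)

Execution result:
name | budget
Research | 496183
Engineering | 209186
Legal | 379196
Marketing | 55751
Operations | 383191
HR | 485440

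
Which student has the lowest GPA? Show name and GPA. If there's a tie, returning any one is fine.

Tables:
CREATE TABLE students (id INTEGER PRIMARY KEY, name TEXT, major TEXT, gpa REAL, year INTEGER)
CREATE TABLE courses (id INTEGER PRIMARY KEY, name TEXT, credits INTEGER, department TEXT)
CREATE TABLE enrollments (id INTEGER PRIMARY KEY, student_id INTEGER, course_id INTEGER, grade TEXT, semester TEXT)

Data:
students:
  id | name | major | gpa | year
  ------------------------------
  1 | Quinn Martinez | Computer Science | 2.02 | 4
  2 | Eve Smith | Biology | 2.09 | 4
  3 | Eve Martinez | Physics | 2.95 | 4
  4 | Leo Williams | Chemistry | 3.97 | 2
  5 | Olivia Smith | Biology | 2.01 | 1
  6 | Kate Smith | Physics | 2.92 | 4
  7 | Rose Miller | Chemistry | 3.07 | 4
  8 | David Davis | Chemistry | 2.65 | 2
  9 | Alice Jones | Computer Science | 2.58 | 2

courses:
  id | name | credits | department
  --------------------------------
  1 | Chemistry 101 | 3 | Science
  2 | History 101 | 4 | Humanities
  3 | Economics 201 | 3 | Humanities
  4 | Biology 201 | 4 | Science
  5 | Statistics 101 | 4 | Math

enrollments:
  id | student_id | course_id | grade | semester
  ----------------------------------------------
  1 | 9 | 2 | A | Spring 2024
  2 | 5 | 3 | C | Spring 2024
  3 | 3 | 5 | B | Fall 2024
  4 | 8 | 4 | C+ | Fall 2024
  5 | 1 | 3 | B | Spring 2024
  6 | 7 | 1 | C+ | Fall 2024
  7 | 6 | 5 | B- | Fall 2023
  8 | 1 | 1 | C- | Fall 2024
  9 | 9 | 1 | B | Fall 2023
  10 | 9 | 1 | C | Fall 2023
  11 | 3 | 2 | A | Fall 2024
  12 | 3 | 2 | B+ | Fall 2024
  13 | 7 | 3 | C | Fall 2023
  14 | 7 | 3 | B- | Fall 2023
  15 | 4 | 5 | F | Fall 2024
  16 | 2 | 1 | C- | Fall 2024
SELECT name, gpa FROM students ORDER BY gpa ASC LIMIT 1

Execution result:
name | gpa
Olivia Smith | 2.01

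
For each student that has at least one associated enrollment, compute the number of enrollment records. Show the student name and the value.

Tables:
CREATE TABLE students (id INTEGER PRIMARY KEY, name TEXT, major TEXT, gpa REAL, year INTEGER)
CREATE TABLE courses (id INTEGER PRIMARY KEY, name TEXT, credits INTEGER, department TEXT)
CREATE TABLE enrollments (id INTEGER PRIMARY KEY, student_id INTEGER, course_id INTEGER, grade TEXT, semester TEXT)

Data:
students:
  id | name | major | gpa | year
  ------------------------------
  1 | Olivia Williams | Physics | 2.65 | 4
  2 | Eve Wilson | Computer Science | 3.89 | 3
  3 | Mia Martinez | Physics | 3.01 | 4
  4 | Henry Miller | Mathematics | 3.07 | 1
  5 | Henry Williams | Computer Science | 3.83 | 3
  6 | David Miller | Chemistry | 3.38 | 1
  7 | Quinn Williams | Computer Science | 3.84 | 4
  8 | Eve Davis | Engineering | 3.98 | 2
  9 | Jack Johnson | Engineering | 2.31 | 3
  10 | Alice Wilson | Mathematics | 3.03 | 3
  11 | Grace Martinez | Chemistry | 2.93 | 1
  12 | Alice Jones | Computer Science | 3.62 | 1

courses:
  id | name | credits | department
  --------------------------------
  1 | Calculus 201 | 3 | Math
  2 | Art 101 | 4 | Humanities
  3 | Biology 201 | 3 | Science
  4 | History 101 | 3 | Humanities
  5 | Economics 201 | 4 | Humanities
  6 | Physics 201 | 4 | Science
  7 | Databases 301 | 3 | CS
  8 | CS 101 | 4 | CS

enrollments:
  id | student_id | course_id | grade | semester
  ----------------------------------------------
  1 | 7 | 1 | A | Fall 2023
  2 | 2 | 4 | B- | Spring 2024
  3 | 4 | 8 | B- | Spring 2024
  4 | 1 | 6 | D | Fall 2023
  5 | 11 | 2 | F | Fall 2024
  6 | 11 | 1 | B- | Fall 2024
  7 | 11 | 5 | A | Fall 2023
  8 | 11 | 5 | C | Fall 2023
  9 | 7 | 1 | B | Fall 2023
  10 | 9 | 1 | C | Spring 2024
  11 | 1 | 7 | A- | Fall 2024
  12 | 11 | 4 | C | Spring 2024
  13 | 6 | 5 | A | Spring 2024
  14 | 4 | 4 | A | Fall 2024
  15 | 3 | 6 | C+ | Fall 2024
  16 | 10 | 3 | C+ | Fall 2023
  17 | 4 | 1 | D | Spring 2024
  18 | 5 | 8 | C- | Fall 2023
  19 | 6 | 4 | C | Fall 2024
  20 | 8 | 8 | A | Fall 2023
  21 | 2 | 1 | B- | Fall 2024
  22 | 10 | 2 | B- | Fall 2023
SELECT p.name, COUNT(*) AS n FROM enrollments c JOIN students p ON c.student_id = p.id GROUP BY p.id, p.name

Execution result:
name | n
Olivia Williams | 2
Eve Wilson | 2
Mia Martinez | 1
Henry Miller | 3
Henry Williams | 1
David Miller | 2
Quinn Williams | 2
Eve Davis | 1
Jack Johnson | 1
Alice Wilson | 2
Grace Martinez | 5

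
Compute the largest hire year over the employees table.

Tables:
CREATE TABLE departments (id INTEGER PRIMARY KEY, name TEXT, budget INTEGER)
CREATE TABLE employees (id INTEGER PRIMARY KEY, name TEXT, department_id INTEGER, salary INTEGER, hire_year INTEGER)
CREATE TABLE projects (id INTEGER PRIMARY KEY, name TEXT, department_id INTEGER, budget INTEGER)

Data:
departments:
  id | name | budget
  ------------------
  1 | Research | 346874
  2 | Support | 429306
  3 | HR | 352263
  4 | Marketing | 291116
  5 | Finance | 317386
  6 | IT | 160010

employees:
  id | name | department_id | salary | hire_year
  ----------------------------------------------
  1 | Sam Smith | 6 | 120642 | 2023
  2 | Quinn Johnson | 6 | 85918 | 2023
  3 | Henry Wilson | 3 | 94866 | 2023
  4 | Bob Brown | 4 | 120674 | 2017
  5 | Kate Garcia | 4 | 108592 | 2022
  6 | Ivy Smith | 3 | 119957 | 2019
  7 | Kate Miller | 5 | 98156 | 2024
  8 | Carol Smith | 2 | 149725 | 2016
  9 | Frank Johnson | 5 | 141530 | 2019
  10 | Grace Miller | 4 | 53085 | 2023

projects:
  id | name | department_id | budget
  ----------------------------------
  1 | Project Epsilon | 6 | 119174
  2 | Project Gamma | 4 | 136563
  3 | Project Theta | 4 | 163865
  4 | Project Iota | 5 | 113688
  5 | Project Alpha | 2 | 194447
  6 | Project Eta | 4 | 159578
SELECT MAX(hire_year) FROM employees

Execution result:
2024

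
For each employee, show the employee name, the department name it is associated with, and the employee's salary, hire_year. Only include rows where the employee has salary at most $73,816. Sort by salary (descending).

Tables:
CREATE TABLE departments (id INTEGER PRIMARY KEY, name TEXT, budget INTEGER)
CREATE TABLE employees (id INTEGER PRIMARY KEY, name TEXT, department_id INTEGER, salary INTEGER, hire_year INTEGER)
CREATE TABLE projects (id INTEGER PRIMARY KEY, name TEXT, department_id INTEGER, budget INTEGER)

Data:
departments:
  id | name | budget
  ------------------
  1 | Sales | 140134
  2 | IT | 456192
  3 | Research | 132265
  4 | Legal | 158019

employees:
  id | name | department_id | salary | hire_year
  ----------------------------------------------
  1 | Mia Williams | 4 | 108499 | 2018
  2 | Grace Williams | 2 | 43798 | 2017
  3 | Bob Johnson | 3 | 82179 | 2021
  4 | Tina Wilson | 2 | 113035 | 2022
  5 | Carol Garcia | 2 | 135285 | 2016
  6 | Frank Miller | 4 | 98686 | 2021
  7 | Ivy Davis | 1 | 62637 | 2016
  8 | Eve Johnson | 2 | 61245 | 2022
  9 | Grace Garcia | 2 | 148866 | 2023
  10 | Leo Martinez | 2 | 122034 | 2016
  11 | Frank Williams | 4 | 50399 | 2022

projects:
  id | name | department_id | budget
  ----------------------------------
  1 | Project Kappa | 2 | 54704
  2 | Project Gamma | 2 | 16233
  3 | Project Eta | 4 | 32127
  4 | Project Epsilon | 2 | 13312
SELECT c.name, p.name AS department, c.salary, c.hire_year FROM employees c JOIN departments p ON c.department_id = p.id WHERE c.salary <= 73816 ORDER BY c.salary DESC

Execution result:
name | department | salary | hire_year
Ivy Davis | Sales | 62637 | 2016
Eve Johnson | IT | 61245 | 2022
Frank Williams | Legal | 50399 | 2022
Grace Williams | IT | 43798 | 2017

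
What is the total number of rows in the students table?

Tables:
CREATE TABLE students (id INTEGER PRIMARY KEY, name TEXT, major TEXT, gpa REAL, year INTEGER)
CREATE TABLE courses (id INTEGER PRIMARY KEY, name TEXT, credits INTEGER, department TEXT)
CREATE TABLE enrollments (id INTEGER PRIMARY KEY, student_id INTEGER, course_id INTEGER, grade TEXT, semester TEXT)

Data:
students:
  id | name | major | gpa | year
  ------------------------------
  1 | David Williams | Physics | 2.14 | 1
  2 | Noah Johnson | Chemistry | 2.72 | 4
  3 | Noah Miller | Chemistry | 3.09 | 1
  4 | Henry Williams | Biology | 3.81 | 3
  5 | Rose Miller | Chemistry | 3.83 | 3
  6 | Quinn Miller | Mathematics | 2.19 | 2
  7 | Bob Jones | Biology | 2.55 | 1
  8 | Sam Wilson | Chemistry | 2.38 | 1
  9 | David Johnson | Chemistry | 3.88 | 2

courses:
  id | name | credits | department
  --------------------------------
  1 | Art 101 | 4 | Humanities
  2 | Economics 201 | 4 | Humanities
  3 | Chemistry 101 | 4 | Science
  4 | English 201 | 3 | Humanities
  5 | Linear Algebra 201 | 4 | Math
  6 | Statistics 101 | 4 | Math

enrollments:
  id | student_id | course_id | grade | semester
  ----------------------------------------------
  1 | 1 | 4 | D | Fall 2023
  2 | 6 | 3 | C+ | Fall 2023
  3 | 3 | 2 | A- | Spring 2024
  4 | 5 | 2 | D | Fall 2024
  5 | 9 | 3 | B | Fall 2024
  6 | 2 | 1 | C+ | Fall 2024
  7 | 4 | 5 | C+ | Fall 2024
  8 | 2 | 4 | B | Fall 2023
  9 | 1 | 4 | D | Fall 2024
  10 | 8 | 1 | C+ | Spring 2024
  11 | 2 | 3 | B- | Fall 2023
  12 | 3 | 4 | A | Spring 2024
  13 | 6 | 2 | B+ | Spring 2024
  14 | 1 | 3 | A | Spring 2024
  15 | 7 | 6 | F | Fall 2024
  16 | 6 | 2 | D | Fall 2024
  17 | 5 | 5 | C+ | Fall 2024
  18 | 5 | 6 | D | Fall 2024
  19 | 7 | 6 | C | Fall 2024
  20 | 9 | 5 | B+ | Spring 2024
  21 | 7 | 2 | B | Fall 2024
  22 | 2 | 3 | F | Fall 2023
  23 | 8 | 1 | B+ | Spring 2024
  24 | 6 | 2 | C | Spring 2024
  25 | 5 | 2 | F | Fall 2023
SELECT COUNT(*) FROM students

Execution result:
9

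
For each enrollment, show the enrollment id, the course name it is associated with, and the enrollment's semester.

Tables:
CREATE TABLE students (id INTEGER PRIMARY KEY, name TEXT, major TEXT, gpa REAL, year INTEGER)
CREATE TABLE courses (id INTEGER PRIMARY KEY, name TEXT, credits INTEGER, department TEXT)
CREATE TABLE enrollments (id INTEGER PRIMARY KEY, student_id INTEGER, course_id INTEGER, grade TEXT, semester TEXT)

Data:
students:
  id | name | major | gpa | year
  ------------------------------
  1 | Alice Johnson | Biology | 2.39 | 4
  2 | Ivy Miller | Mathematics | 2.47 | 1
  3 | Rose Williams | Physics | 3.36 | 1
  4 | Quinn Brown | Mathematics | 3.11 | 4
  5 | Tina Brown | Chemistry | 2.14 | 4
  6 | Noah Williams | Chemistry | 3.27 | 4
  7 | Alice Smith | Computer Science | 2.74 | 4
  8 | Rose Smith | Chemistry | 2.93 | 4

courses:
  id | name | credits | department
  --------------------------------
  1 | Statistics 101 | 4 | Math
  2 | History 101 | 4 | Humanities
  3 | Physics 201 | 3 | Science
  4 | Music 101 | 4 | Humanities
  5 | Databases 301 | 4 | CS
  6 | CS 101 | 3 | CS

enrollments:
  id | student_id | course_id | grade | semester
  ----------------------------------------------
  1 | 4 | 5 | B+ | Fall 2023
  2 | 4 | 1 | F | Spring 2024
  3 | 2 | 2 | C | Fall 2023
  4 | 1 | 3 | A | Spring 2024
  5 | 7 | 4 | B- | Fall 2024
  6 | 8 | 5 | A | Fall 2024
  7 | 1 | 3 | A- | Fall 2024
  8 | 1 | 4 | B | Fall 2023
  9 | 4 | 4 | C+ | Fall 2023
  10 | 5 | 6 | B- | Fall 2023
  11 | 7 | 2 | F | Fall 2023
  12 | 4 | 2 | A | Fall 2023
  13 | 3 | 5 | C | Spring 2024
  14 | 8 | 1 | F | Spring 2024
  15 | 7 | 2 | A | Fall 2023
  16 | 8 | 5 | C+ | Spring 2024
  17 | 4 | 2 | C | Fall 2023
SELECT c.id, p.name AS course, c.semester FROM enrollments c JOIN courses p ON c.course_id = p.id

Execution result:
id | course | semester
1 | Databases 301 | Fall 2023
2 | Statistics 101 | Spring 2024
3 | History 101 | Fall 2023
4 | Physics 201 | Spring 2024
5 | Music 101 | Fall 2024
6 | Databases 301 | Fall 2024
7 | Physics 201 | Fall 2024
8 | Music 101 | Fall 2023
9 | Music 101 | Fall 2023
10 | CS 101 | Fall 2023
11 | History 101 | Fall 2023
12 | History 101 | Fall 2023
13 | Databases 301 | Spring 2024
14 | Statistics 101 | Spring 2024
15 | History 101 | Fall 2023
16 | Databases 301 | Spring 2024
17 | History 101 | Fall 2023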